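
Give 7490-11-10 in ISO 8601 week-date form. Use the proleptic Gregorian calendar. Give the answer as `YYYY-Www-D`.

The weekday is Monday (ISO weekday 1).
That Monday belongs to ISO week 46 of ISO year 7490.

7490-W46-1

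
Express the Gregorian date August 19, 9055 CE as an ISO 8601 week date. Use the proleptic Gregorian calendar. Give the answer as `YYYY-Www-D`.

The weekday is Sunday (ISO weekday 7).
That Sunday belongs to ISO week 33 of ISO year 9055.

9055-W33-7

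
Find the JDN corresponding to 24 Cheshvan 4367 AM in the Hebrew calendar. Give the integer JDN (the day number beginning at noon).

Equivalently 3 November 606 (proleptic Gregorian).
JDN 2299161 is 15 October 1582 CE (Gregorian); the target day is −356458 days from there, so JDN = 1942703.

1942703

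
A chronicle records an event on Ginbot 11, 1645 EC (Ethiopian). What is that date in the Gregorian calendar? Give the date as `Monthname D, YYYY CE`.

Both dates share Julian Day Number 2324942; in the Gregorian calendar that is 16 May 1653 CE.

May 16, 1653 CE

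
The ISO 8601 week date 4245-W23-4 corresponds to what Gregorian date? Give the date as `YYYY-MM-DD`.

ISO week 1 of 4245 is the week containing the first Thursday of 4245.
Week 23, day 4 (Thursday) lands on 4245-06-05.

4245-06-05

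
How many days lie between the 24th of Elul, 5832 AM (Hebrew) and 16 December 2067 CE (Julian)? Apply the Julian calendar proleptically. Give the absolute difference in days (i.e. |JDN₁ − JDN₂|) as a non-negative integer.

JDN of the first date = 2478093.
JDN of the second date = 2476379.
|2476379 − 2478093| = 1714.

1714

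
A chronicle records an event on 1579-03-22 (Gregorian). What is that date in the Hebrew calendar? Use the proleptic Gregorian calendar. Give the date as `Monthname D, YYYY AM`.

Julian Day Number of the source date = 2297858.
Converting JDN 2297858 to the Hebrew calendar gives 14 Adar II 5339 AM.

Adar II 14, 5339 AM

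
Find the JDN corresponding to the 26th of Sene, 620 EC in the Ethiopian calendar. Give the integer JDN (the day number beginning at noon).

1950606

In the proleptic Gregorian calendar the same day is 23 June 628.
JDN 2400001 is 17 November 1858 CE (Gregorian), MJD 0; the target day is −449395 days from there, so JDN = 1950606.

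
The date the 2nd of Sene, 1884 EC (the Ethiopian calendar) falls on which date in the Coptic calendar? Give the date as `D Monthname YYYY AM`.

2 Paoni 1608 AM

Both dates share Julian Day Number 2412258; in the Coptic calendar that is 2 Paoni 1608 AM.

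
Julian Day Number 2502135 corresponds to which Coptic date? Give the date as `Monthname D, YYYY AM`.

Paoni 28, 1854 AM

The Gregorian equivalent of JDN 2502135 is 6 July 2138.
In the Coptic calendar that day is Paoni 28, 1854 AM.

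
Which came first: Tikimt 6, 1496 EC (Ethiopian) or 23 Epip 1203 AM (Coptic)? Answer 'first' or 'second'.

second

First date → JDN 2270305; second date → JDN 2264382.
JDN 2264382 < JDN 2270305, so the second date is earlier.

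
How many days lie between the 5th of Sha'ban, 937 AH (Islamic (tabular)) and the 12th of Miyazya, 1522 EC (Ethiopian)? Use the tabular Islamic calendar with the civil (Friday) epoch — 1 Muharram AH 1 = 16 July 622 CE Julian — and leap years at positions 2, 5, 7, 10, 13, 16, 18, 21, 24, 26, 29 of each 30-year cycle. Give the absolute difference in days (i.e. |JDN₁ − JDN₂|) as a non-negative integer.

JDN of the first date = 2280338.
JDN of the second date = 2279987.
|2279987 − 2280338| = 351.

351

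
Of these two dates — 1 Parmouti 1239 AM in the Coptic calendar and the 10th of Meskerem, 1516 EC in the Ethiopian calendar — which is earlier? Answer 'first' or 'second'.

first

First date → JDN 2277419; second date → JDN 2277584.
JDN 2277419 < JDN 2277584, so the first date is earlier.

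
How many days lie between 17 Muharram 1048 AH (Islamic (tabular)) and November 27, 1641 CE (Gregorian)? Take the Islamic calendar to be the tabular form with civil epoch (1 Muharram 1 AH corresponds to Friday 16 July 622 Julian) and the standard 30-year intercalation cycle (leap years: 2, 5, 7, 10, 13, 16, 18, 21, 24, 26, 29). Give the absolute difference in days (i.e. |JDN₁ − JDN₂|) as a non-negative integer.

1276

JDN of the first date = 2319478.
JDN of the second date = 2320754.
|2320754 − 2319478| = 1276.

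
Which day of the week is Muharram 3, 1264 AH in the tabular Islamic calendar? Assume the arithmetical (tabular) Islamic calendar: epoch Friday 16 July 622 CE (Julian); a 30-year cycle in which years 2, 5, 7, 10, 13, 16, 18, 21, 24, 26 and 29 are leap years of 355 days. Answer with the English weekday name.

Saturday

In the Gregorian calendar this is 11 December 1847 (JDN 2396007).
2396007 ≡ 5 (mod 7); counting from Monday = 0 gives Saturday.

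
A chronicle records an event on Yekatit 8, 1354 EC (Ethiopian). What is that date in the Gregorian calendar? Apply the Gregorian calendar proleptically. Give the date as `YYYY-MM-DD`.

1362-02-10

Both dates share Julian Day Number 2218561; in the Gregorian calendar that is 10 February 1362 CE.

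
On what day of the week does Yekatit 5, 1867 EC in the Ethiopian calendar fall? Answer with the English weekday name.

Thursday

Equivalently 11 February 1875 Gregorian, JDN 2405931.
2405931 ≡ 3 (mod 7); counting from Monday = 0 gives Thursday.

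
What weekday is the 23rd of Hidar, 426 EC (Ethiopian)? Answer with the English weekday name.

This is JDN 1879534 (20 November 433 Gregorian).
JDN 1879534 mod 7 = 6, and JDN 0 was a Monday, so this is a Sunday.

Sunday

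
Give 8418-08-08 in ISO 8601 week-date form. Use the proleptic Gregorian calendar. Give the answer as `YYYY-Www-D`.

8418-W32-3

The weekday is Wednesday (ISO weekday 3).
That Wednesday belongs to ISO week 32 of ISO year 8418.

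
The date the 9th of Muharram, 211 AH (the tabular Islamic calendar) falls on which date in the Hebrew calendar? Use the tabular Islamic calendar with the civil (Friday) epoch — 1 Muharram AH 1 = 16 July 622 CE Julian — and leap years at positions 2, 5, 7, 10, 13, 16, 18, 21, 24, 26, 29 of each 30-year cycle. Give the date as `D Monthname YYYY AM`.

10 Iyar 4586 AM

Both dates share Julian Day Number 2022865; in the Hebrew calendar that is 10 Iyar 4586 AM.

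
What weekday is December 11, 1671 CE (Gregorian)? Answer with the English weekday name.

Friday

Since JDN mod 7 = 4 (0 = Monday), the day is Friday.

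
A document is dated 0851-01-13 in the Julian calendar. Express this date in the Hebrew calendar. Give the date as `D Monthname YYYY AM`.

7 Shevat 4611 AM

The source date corresponds to 17 January 851 in the proleptic Gregorian calendar (JDN 2031898).
That day falls on 7 Shevat 4611 AM in the Hebrew calendar.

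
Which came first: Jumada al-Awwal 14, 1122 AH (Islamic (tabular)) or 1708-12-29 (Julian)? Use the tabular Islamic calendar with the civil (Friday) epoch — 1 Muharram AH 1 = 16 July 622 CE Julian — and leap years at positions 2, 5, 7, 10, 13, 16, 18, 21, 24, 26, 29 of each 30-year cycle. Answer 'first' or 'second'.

second

The two dates have Julian Day Numbers 2345816 and 2345268 respectively.
Since 2345268 < 2345816, the second date comes first.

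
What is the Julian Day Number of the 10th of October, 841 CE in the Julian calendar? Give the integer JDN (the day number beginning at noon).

In the proleptic Gregorian calendar the same day is 14 October 841.
JDN 2299161 is 15 October 1582 CE (Gregorian); the target day is −270645 days from there, so JDN = 2028516.

2028516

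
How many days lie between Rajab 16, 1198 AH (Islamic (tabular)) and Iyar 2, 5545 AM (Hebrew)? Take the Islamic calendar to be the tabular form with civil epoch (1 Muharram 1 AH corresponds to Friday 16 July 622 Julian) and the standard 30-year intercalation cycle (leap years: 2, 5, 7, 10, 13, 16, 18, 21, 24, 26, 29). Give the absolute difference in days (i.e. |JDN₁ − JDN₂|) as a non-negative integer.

First date → JDN 2372809; second date → JDN 2373120.
The interval is |2372809 − 2373120| = 311 days.

311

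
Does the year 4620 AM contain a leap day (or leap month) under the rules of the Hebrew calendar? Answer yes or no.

Hebrew year 4620 is year 3 of its 19-year Metonic cycle; leap years are at positions 3, 6, 8, 11, 14, 17, 19, so it is a leap year (13 months).

yes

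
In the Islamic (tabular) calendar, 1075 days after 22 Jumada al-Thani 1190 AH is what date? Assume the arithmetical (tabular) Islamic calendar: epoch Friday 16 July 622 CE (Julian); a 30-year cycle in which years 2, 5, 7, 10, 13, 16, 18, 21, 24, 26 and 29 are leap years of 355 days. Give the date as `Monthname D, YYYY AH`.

Rajab 5, 1193 AH

JDN of 22 Jumada al-Thani 1190 AH = 2369951.
2369951 + 1075 = 2371026.
JDN 2371026 in the tabular Islamic calendar is Rajab 5, 1193 AH.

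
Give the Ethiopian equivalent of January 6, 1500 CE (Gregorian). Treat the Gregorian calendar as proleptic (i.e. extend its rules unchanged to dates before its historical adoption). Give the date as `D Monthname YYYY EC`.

Julian Day Number of the source date = 2268929.
Converting JDN 2268929 to the Ethiopian calendar gives 1 Tir 1492 EC.

1 Tir 1492 EC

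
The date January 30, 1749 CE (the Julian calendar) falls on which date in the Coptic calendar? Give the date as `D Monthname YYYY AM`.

Julian Day Number of the source date = 2359910.
Converting JDN 2359910 to the Coptic calendar gives 5 Meshir 1465 AM.

5 Meshir 1465 AM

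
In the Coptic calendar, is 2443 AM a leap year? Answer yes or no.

2443 mod 4 = 3; in the Coptic calendar a year is leap when year mod 4 = 3, so it is a leap year.

yes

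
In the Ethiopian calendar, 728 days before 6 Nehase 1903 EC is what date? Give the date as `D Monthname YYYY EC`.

Counting 728 days back from JDN 2419261 reaches JDN 2418533, which is 8 Nehase 1901 EC.

8 Nehase 1901 EC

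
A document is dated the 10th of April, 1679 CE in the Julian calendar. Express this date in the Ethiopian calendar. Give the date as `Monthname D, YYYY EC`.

Miyazya 15, 1671 EC

Both dates share Julian Day Number 2334412; in the Ethiopian calendar that is 15 Miyazya 1671 EC.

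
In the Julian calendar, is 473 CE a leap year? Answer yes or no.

no

473 mod 4 = 1, so it is a common year in the Julian calendar.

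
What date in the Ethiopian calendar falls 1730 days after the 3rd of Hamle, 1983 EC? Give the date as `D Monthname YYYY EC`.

26 Megabit 1988 EC

Counting 1730 days forward from JDN 2448448 reaches JDN 2450178, which is 26 Megabit 1988 EC.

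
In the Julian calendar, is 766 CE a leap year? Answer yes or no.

766 mod 4 = 2, so it is a common year in the Julian calendar.

no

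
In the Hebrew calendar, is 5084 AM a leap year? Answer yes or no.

yes

Hebrew year 5084 is year 11 of its 19-year Metonic cycle; leap years are at positions 3, 6, 8, 11, 14, 17, 19, so it is a leap year (13 months).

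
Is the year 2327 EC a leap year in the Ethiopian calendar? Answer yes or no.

2327 mod 4 = 3; in the Ethiopian calendar a year is leap when year mod 4 = 3, so it is a leap year.

yes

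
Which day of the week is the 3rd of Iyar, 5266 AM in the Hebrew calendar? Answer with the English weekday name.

Monday

Equivalently 7 May 1506 Gregorian, JDN 2271241.
JDN 2271241 mod 7 = 0, and JDN 0 was a Monday, so this is a Monday.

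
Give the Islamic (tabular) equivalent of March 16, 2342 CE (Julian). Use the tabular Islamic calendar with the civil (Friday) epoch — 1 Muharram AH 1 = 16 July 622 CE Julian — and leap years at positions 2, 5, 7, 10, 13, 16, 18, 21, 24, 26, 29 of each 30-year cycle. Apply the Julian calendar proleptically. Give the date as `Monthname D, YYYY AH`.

Julian Day Number of the source date = 2576548.
Converting JDN 2576548 to the tabular Islamic calendar gives 23 Jumada al-Thani 1773 AH.

Jumada al-Thani 23, 1773 AH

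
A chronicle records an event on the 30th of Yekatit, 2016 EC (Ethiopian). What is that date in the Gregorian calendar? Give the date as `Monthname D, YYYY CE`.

March 9, 2024 CE

Julian Day Number of the source date = 2460379.
Converting JDN 2460379 to the Gregorian calendar gives 9 March 2024 CE.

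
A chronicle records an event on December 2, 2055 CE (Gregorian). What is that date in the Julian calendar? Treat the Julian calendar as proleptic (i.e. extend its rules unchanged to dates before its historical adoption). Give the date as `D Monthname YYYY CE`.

19 November 2055 CE

At this point the Julian calendar is 13 days behind the Gregorian.
2 December 2055 Gregorian − 13 days → 19 November 2055 Julian.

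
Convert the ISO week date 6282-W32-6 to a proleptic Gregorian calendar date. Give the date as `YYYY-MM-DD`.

6282-08-12

ISO week 1 of 6282 is the week containing the first Thursday of 6282.
Week 32, day 6 (Saturday) lands on 6282-08-12.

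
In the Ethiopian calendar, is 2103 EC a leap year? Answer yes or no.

2103 mod 4 = 3; in the Ethiopian calendar a year is leap when year mod 4 = 3, so it is a leap year.

yes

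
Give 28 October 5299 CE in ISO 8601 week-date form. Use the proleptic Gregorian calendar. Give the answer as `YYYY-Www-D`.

5299-W44-3

The weekday is Wednesday (ISO weekday 3).
That Wednesday belongs to ISO week 44 of ISO year 5299.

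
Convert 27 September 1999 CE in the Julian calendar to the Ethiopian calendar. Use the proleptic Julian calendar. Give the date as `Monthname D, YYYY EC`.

Both dates share Julian Day Number 2451462; in the Ethiopian calendar that is 29 Meskerem 1992 EC.

Meskerem 29, 1992 EC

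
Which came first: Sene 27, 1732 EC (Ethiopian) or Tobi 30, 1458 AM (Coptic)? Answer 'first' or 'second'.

First date → JDN 2356765; second date → JDN 2357348.
JDN 2356765 < JDN 2357348, so the first date is earlier.

first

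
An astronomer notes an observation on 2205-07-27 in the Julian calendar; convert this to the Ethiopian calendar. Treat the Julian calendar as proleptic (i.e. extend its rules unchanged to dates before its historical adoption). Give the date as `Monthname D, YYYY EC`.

Nehase 3, 2197 EC

The source date corresponds to 11 August 2205 in the Gregorian calendar (JDN 2526642).
That day falls on 3 Nehase 2197 EC in the Ethiopian calendar.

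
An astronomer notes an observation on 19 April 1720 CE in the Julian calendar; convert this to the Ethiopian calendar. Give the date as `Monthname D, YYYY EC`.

Miyazya 24, 1712 EC

The source date corresponds to 30 April 1720 in the Gregorian calendar (JDN 2349397).
That day falls on 24 Miyazya 1712 EC in the Ethiopian calendar.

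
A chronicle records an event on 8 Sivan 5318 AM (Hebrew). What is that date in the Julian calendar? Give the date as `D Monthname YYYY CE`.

The source date corresponds to 4 June 1558 in the proleptic Gregorian calendar (JDN 2290262).
That day falls on 25 May 1558 CE in the Julian calendar.

25 May 1558 CE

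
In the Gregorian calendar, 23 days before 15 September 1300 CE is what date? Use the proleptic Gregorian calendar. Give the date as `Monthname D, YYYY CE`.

August 23, 1300 CE

Counting 23 days back from JDN 2196133 reaches JDN 2196110, which is August 23, 1300 CE.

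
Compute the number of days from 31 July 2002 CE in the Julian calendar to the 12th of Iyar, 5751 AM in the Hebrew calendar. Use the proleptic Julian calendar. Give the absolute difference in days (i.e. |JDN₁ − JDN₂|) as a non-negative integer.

4127

JDN of the first date = 2452500.
JDN of the second date = 2448373.
|2448373 − 2452500| = 4127.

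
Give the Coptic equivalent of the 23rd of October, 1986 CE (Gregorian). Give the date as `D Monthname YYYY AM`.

13 Paopi 1703 AM

Both dates share Julian Day Number 2446727; in the Coptic calendar that is 13 Paopi 1703 AM.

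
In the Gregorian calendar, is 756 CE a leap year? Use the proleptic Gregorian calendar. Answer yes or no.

756 is divisible by 4 and not by 100, so it is a leap year.

yes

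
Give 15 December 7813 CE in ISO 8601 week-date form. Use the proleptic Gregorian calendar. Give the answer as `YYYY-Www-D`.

The weekday is Wednesday (ISO weekday 3).
That Wednesday belongs to ISO week 50 of ISO year 7813.

7813-W50-3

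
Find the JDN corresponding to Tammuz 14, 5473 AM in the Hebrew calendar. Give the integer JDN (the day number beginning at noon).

Equivalently 8 July 1713 (Gregorian).
JDN 2400001 is 17 November 1858 CE (Gregorian), MJD 0; the target day is −53092 days from there, so JDN = 2346909.

2346909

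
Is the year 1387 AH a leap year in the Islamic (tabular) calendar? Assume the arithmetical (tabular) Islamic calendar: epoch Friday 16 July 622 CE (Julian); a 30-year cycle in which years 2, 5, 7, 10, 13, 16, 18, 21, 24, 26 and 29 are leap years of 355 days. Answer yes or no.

Year 1387 AH is year 7 of its 30-year cycle; leap positions are 2, 5, 7, 10, 13, 16, 18, 21, 24, 26, 29, so it is a leap year (355 days).

yes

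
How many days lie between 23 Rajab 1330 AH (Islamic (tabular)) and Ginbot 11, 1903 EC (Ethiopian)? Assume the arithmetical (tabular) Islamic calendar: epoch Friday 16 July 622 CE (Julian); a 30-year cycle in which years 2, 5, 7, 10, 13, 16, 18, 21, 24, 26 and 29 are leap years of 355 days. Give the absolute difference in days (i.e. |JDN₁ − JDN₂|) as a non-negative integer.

416

JDN of the first date = 2419592.
JDN of the second date = 2419176.
|2419176 − 2419592| = 416.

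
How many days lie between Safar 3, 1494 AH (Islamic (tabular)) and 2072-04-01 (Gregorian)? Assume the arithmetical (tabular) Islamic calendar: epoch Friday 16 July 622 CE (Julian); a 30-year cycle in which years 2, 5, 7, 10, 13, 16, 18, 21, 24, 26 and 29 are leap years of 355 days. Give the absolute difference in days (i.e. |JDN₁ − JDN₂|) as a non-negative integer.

393

JDN of the first date = 2477541.
JDN of the second date = 2477934.
|2477934 − 2477541| = 393.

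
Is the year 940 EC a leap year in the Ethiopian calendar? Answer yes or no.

no

940 mod 4 = 0; in the Ethiopian calendar a year is leap when year mod 4 = 3, so it is a common year.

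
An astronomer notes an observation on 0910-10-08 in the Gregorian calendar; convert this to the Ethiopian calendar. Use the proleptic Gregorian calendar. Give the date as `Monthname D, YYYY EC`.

Julian Day Number of the source date = 2053711.
Converting JDN 2053711 to the Ethiopian calendar gives 6 Tikimt 903 EC.

Tikimt 6, 903 EC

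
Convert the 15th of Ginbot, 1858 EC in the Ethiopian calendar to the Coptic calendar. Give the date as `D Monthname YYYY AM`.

Both dates share Julian Day Number 2402744; in the Coptic calendar that is 15 Pashons 1582 AM.

15 Pashons 1582 AM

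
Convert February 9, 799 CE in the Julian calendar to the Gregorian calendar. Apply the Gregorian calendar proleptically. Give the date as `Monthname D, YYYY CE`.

February 13, 799 CE

The Julian–Gregorian offset here is 4 days (Julian trailing).
9 February 799 Julian + 4 days → 13 February 799 Gregorian.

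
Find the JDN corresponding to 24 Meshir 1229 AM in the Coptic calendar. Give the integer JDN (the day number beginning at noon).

In the proleptic Gregorian calendar the same day is 28 February 1513.
JDN 2299161 is 15 October 1582 CE (Gregorian); the target day is −25431 days from there, so JDN = 2273730.

2273730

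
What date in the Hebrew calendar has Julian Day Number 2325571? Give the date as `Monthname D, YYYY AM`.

Shevat 27, 5415 AM

The Gregorian equivalent of JDN 2325571 is 4 February 1655.
In the Hebrew calendar that day is Shevat 27, 5415 AM.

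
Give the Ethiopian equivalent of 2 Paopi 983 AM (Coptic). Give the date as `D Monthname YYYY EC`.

Both dates share Julian Day Number 2183736; in the Ethiopian calendar that is 2 Tikimt 1259 EC.

2 Tikimt 1259 EC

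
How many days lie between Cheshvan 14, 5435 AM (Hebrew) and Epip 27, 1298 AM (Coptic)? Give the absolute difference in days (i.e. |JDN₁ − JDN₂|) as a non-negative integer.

33708

JDN of the first date = 2332793.
JDN of the second date = 2299085.
|2299085 − 2332793| = 33708.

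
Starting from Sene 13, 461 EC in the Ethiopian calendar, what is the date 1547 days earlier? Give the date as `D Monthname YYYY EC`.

17 Megabit 457 EC

The starting date is JDN 1892518; 1892518 − 1547 = 1890971.
JDN 1890971 corresponds to 17 Megabit 457 EC.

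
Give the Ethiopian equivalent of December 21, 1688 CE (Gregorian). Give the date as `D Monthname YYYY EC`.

Both dates share Julian Day Number 2337945; in the Ethiopian calendar that is 15 Tahsas 1681 EC.

15 Tahsas 1681 EC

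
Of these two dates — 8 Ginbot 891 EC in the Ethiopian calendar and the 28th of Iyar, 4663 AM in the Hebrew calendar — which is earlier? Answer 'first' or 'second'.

Converting both to JDN: 2049540 vs 2051025; the smaller is the first.

first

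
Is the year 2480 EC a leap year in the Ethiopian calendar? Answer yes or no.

2480 mod 4 = 0; in the Ethiopian calendar a year is leap when year mod 4 = 3, so it is a common year.

no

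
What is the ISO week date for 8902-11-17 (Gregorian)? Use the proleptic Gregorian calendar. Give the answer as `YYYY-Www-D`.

The weekday is Friday (ISO weekday 5).
That Friday belongs to ISO week 46 of ISO year 8902.

8902-W46-5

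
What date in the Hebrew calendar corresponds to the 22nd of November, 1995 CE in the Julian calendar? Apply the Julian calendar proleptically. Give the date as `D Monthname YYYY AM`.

Both dates share Julian Day Number 2450057; in the Hebrew calendar that is 12 Kislev 5756 AM.

12 Kislev 5756 AM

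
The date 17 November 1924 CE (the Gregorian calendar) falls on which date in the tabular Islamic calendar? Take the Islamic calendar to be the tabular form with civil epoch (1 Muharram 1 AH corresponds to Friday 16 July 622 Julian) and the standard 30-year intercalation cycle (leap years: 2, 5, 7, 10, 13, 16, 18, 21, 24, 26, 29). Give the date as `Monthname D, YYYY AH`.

Julian Day Number of the source date = 2424107.
Converting JDN 2424107 to the tabular Islamic calendar gives 19 Rabi' al-Thani 1343 AH.

Rabi' al-Thani 19, 1343 AH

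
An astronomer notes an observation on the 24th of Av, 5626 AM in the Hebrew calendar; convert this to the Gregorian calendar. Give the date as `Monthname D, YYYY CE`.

August 5, 1866 CE

Both dates share Julian Day Number 2402819; in the Gregorian calendar that is 5 August 1866 CE.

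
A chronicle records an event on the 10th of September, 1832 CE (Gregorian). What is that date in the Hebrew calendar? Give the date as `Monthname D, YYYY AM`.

Elul 15, 5592 AM

Both dates share Julian Day Number 2390437; in the Hebrew calendar that is 15 Elul 5592 AM.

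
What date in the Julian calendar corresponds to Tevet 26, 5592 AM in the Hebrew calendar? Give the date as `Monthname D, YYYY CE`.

Both dates share Julian Day Number 2390182; in the Julian calendar that is 18 December 1831 CE.

December 18, 1831 CE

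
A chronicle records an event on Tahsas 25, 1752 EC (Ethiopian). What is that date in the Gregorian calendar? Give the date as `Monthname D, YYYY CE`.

Julian Day Number of the source date = 2363888.
Converting JDN 2363888 to the Gregorian calendar gives 2 January 1760 CE.

January 2, 1760 CE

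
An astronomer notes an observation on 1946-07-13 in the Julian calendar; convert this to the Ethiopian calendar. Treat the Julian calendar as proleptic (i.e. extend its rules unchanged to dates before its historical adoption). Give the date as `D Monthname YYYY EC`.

19 Hamle 1938 EC

Both dates share Julian Day Number 2432028; in the Ethiopian calendar that is 19 Hamle 1938 EC.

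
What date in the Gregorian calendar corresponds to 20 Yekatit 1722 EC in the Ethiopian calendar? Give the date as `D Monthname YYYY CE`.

Julian Day Number of the source date = 2352985.
Converting JDN 2352985 to the Gregorian calendar gives 25 February 1730 CE.

25 February 1730 CE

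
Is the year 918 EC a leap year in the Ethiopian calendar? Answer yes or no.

918 mod 4 = 2; in the Ethiopian calendar a year is leap when year mod 4 = 3, so it is a common year.

no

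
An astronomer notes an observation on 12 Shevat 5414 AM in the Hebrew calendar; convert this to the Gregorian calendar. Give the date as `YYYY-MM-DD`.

Julian Day Number of the source date = 2325201.
Converting JDN 2325201 to the Gregorian calendar gives 30 January 1654 CE.

1654-01-30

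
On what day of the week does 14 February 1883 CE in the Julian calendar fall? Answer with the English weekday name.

Monday

In the Gregorian calendar this is 26 February 1883 (JDN 2408868).
JDN 2408868 mod 7 = 0, and JDN 0 was a Monday, so this is a Monday.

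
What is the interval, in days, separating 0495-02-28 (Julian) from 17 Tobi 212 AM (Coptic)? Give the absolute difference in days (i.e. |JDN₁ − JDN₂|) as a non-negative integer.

319

JDN of the first date = 1901915.
JDN of the second date = 1902234.
|1902234 − 1901915| = 319.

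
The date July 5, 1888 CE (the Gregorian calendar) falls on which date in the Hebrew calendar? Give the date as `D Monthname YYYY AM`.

Both dates share Julian Day Number 2410824; in the Hebrew calendar that is 26 Tammuz 5648 AM.

26 Tammuz 5648 AM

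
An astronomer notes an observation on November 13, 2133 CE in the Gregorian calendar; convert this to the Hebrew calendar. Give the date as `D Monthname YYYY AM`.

14 Cheshvan 5894 AM

Julian Day Number of the source date = 2500439.
Converting JDN 2500439 to the Hebrew calendar gives 14 Cheshvan 5894 AM.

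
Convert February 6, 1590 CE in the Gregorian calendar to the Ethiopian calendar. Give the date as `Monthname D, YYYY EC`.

Julian Day Number of the source date = 2301832.
Converting JDN 2301832 to the Ethiopian calendar gives 2 Yekatit 1582 EC.

Yekatit 2, 1582 EC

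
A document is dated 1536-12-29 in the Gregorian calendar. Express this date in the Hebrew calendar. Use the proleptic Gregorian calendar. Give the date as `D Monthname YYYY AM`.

Julian Day Number of the source date = 2282435.
Converting JDN 2282435 to the Hebrew calendar gives 5 Tevet 5297 AM.

5 Tevet 5297 AM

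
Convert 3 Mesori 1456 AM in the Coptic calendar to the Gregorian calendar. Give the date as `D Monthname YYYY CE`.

Both dates share Julian Day Number 2356801; in the Gregorian calendar that is 7 August 1740 CE.

7 August 1740 CE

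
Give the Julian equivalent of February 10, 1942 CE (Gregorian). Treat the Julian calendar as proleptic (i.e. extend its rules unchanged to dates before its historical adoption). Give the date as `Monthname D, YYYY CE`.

January 28, 1942 CE

The Julian–Gregorian offset here is 13 days (Julian trailing).
10 February 1942 Gregorian − 13 days → 28 January 1942 Julian.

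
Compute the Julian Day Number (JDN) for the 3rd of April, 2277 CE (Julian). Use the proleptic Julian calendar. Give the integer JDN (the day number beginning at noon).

Equivalently 18 April 2277 (Gregorian).
JDN 2299161 is 15 October 1582 CE (Gregorian); the target day is +253664 days from there, so JDN = 2552825.

2552825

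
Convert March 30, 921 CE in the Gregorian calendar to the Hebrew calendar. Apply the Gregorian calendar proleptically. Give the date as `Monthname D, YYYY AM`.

Both dates share Julian Day Number 2057537; in the Hebrew calendar that is 13 Nisan 4681 AM.

Nisan 13, 4681 AM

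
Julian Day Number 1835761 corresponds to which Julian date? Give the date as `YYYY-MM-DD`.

0314-01-15

The proleptic Gregorian equivalent of JDN 1835761 is 16 January 314.
In the Julian calendar that day is 0314-01-15.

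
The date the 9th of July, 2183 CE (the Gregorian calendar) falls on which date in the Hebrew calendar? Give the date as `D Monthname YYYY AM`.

Both dates share Julian Day Number 2518574; in the Hebrew calendar that is 18 Tammuz 5943 AM.

18 Tammuz 5943 AM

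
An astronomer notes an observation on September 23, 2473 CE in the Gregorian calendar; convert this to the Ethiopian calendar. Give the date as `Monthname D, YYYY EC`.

Meskerem 10, 2466 EC

Both dates share Julian Day Number 2624571; in the Ethiopian calendar that is 10 Meskerem 2466 EC.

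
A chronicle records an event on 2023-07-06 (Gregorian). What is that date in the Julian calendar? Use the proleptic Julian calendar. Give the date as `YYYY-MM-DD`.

2023-06-23

At this point the Julian calendar is 13 days behind the Gregorian.
6 July 2023 Gregorian − 13 days → 23 June 2023 Julian.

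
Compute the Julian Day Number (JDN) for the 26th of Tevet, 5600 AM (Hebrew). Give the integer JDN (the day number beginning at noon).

In the Gregorian calendar the same day is 2 January 1840.
JDN 2400001 is 17 November 1858 CE (Gregorian), MJD 0; the target day is −6894 days from there, so JDN = 2393107.

2393107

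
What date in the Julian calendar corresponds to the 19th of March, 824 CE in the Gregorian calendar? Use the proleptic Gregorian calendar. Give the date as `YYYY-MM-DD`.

0824-03-15

For dates in this range the Gregorian date is 4 days ahead of the Julian.
19 March 824 Gregorian − 4 days → 15 March 824 Julian.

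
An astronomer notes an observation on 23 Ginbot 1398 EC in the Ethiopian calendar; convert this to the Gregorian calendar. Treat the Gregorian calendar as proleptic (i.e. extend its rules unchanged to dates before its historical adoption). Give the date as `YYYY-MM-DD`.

Julian Day Number of the source date = 2234737.
Converting JDN 2234737 to the Gregorian calendar gives 27 May 1406 CE.

1406-05-27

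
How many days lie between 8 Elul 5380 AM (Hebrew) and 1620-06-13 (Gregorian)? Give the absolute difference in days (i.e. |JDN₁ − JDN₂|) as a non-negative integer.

JDN of the first date = 2313002.
JDN of the second date = 2312917.
|2312917 − 2313002| = 85.

85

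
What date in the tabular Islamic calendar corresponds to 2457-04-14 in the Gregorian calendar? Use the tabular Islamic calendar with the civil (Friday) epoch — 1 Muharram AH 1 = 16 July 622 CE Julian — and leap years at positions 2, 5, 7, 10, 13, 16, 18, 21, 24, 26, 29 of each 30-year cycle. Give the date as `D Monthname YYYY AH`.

Julian Day Number of the source date = 2618565.
Converting JDN 2618565 to the tabular Islamic calendar gives 19 Muharram 1892 AH.

19 Muharram 1892 AH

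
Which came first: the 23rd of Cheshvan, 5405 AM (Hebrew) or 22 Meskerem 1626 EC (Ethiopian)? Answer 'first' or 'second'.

second

Converting both to JDN: 2321845 vs 2317773; the smaller is the second.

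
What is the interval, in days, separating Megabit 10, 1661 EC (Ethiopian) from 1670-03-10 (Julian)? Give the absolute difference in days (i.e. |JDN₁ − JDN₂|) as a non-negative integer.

JDN of the first date = 2330725.
JDN of the second date = 2331094.
|2331094 − 2330725| = 369.

369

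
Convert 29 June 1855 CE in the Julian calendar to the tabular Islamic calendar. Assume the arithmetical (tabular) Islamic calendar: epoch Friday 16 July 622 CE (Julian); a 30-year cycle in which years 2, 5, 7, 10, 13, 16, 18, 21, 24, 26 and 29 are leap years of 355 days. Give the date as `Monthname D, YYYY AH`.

Both dates share Julian Day Number 2398776; in the tabular Islamic calendar that is 25 Shawwal 1271 AH.

Shawwal 25, 1271 AH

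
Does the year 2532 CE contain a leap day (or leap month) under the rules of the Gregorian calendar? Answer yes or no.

yes

2532 is divisible by 4 and not by 100, so it is a leap year.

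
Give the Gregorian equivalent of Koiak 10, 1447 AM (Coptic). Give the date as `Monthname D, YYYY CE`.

December 17, 1730 CE

Julian Day Number of the source date = 2353280.
Converting JDN 2353280 to the Gregorian calendar gives 17 December 1730 CE.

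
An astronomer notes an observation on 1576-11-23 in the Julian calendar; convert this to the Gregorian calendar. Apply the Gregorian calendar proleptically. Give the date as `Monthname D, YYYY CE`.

December 3, 1576 CE

For dates in this range the Gregorian date is 10 days ahead of the Julian.
23 November 1576 Julian + 10 days → 3 December 1576 Gregorian.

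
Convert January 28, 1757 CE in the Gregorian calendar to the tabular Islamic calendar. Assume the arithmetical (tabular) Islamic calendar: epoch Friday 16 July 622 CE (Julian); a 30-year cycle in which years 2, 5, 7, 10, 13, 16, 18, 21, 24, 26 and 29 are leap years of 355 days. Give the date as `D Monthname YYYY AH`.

Julian Day Number of the source date = 2362819.
Converting JDN 2362819 to the tabular Islamic calendar gives 7 Jumada al-Awwal 1170 AH.

7 Jumada al-Awwal 1170 AH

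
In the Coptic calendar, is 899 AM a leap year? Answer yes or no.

yes

899 mod 4 = 3; in the Coptic calendar a year is leap when year mod 4 = 3, so it is a leap year.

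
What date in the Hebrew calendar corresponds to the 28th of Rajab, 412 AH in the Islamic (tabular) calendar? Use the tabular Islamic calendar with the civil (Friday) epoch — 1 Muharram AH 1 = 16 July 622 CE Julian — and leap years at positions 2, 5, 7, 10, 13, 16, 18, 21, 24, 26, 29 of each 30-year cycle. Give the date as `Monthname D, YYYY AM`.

The source date corresponds to 13 November 1021 in the proleptic Gregorian calendar (JDN 2094289).
That day falls on 28 Cheshvan 4782 AM in the Hebrew calendar.

Cheshvan 28, 4782 AM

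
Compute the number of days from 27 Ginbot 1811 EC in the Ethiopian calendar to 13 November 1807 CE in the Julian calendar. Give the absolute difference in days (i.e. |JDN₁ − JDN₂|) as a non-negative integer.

First date → JDN 2385589; second date → JDN 2381381.
The interval is |2385589 − 2381381| = 4208 days.

4208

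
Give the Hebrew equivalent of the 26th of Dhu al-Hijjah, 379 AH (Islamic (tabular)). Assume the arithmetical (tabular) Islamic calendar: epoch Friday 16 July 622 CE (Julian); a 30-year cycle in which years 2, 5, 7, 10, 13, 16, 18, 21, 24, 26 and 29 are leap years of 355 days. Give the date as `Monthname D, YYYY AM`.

Both dates share Julian Day Number 2082741; in the Hebrew calendar that is 28 Adar II 4750 AM.

Adar II 28, 4750 AM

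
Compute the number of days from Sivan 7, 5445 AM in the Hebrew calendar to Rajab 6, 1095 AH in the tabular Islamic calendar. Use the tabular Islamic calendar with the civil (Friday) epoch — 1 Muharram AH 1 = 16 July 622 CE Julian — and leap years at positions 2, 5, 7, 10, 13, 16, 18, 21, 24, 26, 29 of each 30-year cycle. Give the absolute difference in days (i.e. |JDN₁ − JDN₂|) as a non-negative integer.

355

First date → JDN 2336654; second date → JDN 2336299.
The interval is |2336654 − 2336299| = 355 days.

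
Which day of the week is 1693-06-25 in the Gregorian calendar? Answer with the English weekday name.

Thursday

2339592 ≡ 3 (mod 7); counting from Monday = 0 gives Thursday.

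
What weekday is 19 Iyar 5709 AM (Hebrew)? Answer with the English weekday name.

Wednesday

Equivalently 18 May 1949 Gregorian, JDN 2433055.
2433055 ≡ 2 (mod 7); counting from Monday = 0 gives Wednesday.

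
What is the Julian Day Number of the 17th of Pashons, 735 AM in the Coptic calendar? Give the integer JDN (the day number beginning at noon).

Equivalently 18 May 1019 (proleptic Gregorian).
JDN 2400001 is 17 November 1858 CE (Gregorian), MJD 0; the target day is −306622 days from there, so JDN = 2093379.

2093379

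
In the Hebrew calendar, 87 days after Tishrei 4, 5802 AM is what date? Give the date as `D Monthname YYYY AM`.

Counting 87 days forward from JDN 2466792 reaches JDN 2466879, which is 2 Tevet 5802 AM.

2 Tevet 5802 AM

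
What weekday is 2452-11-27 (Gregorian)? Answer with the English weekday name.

Wednesday

2616966 ≡ 2 (mod 7); counting from Monday = 0 gives Wednesday.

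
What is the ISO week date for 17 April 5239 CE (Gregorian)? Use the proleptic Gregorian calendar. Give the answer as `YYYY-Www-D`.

The weekday is Sunday (ISO weekday 7).
That Sunday belongs to ISO week 15 of ISO year 5239.

5239-W15-7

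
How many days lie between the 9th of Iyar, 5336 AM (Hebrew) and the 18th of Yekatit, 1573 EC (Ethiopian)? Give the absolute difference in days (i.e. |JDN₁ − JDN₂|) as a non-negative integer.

First date → JDN 2296790; second date → JDN 2298561.
The interval is |2296790 − 2298561| = 1771 days.

1771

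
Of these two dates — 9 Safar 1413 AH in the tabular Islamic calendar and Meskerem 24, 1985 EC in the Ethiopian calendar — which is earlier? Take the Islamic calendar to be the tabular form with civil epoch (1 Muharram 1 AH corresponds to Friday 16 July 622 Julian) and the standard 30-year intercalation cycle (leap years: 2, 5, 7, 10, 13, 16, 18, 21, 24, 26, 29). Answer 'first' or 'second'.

First date → JDN 2448844; second date → JDN 2448900.
JDN 2448844 < JDN 2448900, so the first date is earlier.

first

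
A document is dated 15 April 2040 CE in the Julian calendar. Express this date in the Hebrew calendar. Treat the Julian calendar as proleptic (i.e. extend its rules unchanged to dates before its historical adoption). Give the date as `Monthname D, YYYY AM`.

Julian Day Number of the source date = 2466273.
Converting JDN 2466273 to the Hebrew calendar gives 15 Iyar 5800 AM.

Iyar 15, 5800 AM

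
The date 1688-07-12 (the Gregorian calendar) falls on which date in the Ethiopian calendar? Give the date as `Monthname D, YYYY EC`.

Julian Day Number of the source date = 2337783.
Converting JDN 2337783 to the Ethiopian calendar gives 8 Hamle 1680 EC.

Hamle 8, 1680 EC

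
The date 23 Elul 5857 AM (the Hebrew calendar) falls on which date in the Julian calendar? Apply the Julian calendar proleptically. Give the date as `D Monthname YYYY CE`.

Both dates share Julian Day Number 2487217; in the Julian calendar that is 18 August 2097 CE.

18 August 2097 CE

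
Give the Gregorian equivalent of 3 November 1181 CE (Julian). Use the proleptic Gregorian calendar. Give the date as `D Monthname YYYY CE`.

10 November 1181 CE

For dates in this range the Gregorian date is 7 days ahead of the Julian.
3 November 1181 Julian + 7 days → 10 November 1181 Gregorian.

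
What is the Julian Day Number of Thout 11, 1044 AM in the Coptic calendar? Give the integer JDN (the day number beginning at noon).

2205996

Equivalently 17 September 1327 (proleptic Gregorian).
JDN 2451545 is 1 January 2000 CE (Gregorian); the target day is −245549 days from there, so JDN = 2205996.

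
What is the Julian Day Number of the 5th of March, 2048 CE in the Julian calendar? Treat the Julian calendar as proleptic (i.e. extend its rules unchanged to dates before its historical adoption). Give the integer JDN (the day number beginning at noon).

In the Gregorian calendar the same day is 18 March 2048.
JDN 2400001 is 17 November 1858 CE (Gregorian), MJD 0; the target day is +69153 days from there, so JDN = 2469154.

2469154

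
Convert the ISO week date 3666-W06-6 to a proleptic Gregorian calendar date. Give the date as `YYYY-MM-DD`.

3666-02-13

ISO week 1 of 3666 is the week containing the first Thursday of 3666.
Week 6, day 6 (Saturday) lands on 3666-02-13.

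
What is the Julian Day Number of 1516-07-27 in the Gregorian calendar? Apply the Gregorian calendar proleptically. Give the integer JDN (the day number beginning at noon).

JDN 2451545 is 1 January 2000 CE (Gregorian); the target day is −176570 days from there, so JDN = 2274975.

2274975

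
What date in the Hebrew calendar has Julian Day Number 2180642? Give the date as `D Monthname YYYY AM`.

5 Iyar 5018 AM

The proleptic Gregorian equivalent of JDN 2180642 is 17 April 1258.
In the Hebrew calendar that day is 5 Iyar 5018 AM.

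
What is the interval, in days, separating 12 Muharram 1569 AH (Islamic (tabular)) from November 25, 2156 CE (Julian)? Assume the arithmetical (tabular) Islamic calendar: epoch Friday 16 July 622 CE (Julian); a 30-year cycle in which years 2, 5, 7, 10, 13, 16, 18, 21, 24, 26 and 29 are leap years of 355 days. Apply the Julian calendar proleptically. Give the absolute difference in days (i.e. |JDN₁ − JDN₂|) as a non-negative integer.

4768

First date → JDN 2504098; second date → JDN 2508866.
The interval is |2504098 − 2508866| = 4768 days.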